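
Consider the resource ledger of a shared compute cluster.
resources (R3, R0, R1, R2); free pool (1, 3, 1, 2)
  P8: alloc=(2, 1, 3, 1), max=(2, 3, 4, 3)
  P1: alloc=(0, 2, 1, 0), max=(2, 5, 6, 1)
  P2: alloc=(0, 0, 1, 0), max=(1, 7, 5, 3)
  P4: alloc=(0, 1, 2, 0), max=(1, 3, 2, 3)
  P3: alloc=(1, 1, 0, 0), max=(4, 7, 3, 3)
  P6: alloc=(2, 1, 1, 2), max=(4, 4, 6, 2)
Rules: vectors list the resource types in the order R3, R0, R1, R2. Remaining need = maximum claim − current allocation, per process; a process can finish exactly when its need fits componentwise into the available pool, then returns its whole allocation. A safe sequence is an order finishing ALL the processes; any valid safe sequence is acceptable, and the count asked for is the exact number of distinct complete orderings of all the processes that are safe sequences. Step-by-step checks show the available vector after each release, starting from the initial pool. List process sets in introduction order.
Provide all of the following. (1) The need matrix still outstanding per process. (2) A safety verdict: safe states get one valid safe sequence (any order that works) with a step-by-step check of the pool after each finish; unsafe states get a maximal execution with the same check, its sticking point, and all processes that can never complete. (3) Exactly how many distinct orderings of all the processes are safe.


(1) Remaining need (order R3, R0, R1, R2):
  P8: (0, 2, 1, 2)
  P1: (2, 3, 5, 1)
  P2: (1, 7, 4, 3)
  P4: (1, 2, 0, 3)
  P3: (3, 6, 3, 3)
  P6: (2, 3, 5, 0)
(2) SAFE, for example via the order P8, P4, P1, P2, P3, P6.
Key observation: at P8 the run first touches a limit — (0, 2, 1, 2) against (1, 3, 1, 2), exact on a resource it actually requests.
Walking it through:
  pool = (1, 3, 1, 2)
  P8: need (0, 2, 1, 2) fits (1, 3, 1, 2); releases (2, 1, 3, 1), pool now (3, 4, 4, 3)
  P4: need (1, 2, 0, 3) fits (3, 4, 4, 3); releases (0, 1, 2, 0), pool now (3, 5, 6, 3)
  P1: need (2, 3, 5, 1) fits (3, 5, 6, 3); releases (0, 2, 1, 0), pool now (3, 7, 7, 3)
  P2: need (1, 7, 4, 3) fits (3, 7, 7, 3); releases (0, 0, 1, 0), pool now (3, 7, 8, 3)
  P3: need (3, 6, 3, 3) fits (3, 7, 8, 3); releases (1, 1, 0, 0), pool now (4, 8, 8, 3)
  P6: need (2, 3, 5, 0) fits (4, 8, 8, 3); releases (2, 1, 1, 2), pool now (6, 9, 9, 5)
(3) Exactly 10 of the possible complete orderings are safe sequences.


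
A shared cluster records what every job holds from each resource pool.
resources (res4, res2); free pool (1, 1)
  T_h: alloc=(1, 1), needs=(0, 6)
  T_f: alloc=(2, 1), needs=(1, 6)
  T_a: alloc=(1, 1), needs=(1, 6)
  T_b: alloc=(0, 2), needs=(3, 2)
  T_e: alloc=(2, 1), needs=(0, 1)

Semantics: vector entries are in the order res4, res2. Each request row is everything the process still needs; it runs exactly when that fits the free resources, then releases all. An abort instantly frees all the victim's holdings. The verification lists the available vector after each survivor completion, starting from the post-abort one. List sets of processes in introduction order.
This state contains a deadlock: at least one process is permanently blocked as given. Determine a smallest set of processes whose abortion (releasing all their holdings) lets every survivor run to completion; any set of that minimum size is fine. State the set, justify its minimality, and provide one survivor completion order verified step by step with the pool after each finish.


Minimum abort set: T_f and T_a.
Key observation: T_h was stuck for good until T_f and T_a gave back (3, 2); in the order shown it finishes at step 3.
Minimality, checking each single-abort alternative: T_h alone leaves T_f blocked (short on res2); T_f alone leaves T_h blocked (short on res2); T_a alone leaves T_h blocked (short on res2); T_b alone leaves T_h blocked (short on res2); T_e alone leaves T_h blocked (short on res2).
One survivor order: T_b, T_e, T_h. Step-by-step check (post-abort pool first):
  pool = (4, 3)
  T_b: need (3, 2) fits (4, 3); releases (0, 2), pool now (4, 5)
  T_e: need (0, 1) fits (4, 5); releases (2, 1), pool now (6, 6)
  T_h: need (0, 6) fits (6, 6); releases (1, 1), pool now (7, 7)


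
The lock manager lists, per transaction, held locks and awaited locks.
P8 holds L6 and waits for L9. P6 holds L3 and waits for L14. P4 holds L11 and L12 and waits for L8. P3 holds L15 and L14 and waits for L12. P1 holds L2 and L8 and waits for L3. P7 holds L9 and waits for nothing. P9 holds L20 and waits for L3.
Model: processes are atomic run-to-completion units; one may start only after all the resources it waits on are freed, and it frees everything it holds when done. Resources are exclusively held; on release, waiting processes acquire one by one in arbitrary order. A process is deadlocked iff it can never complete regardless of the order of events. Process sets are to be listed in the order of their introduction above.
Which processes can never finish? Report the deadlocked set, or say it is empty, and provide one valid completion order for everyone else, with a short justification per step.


Deadlocked: P6, P4, P3, P1 and P9.
Key observation: nobody on the ring P6 -> P3 -> P4 -> P1 -> P6 can start until another member finishes, which never happens; P9 waits into the deadlock from upstream.
A valid finishing order for the others: P7, P8.
Step-by-step check:
  P7 waits on nothing -> runs at once and releases L9
  P8: everything it awaited (L9) is free; runs, freeing L6


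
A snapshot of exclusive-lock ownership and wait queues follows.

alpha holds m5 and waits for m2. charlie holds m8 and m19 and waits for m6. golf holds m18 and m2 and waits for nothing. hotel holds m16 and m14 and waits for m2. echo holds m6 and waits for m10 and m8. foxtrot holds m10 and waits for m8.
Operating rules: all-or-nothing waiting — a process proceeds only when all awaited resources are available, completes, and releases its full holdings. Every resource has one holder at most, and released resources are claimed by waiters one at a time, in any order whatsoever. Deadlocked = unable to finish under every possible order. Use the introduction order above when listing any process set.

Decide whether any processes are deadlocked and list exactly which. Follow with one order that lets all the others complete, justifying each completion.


Deadlocked set: charlie, echo and foxtrot.
Key observation: the cycle charlie -> echo -> charlie can never break — each member waits on the next; foxtrot is caught in further circular waits.
The rest can finish in the order golf, alpha, hotel.
Check, step by step:
  golf waits on nothing -> runs at once and releases m18 and m2
  alpha waits on m2 — all released -> runs and releases m5
  hotel waits on m2 — all released -> runs and releases m16 and m14


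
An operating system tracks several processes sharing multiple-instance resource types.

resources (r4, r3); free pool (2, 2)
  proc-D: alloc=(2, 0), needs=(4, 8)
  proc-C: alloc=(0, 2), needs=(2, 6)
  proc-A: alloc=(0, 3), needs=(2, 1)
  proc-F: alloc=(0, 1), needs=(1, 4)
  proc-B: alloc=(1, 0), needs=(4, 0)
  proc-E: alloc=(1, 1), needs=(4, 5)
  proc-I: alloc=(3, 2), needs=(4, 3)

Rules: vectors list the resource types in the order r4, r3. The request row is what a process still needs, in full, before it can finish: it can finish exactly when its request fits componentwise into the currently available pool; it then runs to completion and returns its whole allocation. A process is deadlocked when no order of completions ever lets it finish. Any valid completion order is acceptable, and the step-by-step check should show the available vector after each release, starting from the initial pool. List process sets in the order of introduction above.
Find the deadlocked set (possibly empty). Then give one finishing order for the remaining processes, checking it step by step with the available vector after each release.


The deadlocked set is proc-D, proc-B, proc-E and proc-I.
Key observation: r4 is the bottleneck — with proc-A, proc-F, proc-C done the pool holds (2, 8), short of every remaining need.
One completion order for the rest: proc-A, proc-F, proc-C. Step-by-step check:
  pool = (2, 2)
  proc-A: need (2, 1) fits (2, 2); releases (0, 3), pool now (2, 5)
  proc-F: need (1, 4) fits (2, 5); releases (0, 1), pool now (2, 6)
  proc-C: need (2, 6) fits (2, 6); releases (0, 2), pool now (2, 8)
The blocked processes can never fit:
  proc-D cannot run: need (4, 8) vs free (2, 8) (insufficient r4)
  proc-B cannot run: need (4, 0) vs free (2, 8) (insufficient r4)
  proc-E cannot run: need (4, 5) vs free (2, 8) (insufficient r4)
  proc-I cannot run: need (4, 3) vs free (2, 8) (insufficient r4)


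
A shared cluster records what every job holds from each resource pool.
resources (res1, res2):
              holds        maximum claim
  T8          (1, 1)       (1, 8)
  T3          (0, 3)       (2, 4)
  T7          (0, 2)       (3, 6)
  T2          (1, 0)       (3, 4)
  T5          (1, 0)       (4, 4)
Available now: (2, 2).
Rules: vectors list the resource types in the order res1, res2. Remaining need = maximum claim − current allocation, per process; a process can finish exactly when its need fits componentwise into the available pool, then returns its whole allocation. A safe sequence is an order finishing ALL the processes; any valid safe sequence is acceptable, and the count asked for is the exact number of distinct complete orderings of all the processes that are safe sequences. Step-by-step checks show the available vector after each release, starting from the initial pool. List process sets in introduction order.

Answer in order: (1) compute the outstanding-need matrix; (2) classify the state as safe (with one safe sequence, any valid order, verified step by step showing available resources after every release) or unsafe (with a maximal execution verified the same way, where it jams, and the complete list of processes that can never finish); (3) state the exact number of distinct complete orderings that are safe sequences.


(1) Need matrix, components ordered res1, res2:
  T8: (0, 7)
  T3: (2, 1)
  T7: (3, 4)
  T2: (2, 4)
  T5: (3, 4)
(2) The state is SAFE; one workable sequence: T3, T2, T7, T5, T8.
Key observation: T3 is the earliest step where a requested resource binds exactly: need (2, 1), pool (2, 2) at its turn.
Check, step by step:
  pool = (2, 2)
  T3: need (2, 1) fits (2, 2); releases (0, 3), pool now (2, 5)
  T2: need (2, 4) fits (2, 5); releases (1, 0), pool now (3, 5)
  T7: need (3, 4) fits (3, 5); releases (0, 2), pool now (3, 7)
  T5: need (3, 4) fits (3, 7); releases (1, 0), pool now (4, 7)
  T8: need (0, 7) fits (4, 7); releases (1, 1), pool now (5, 8)
(3) Precisely 3 of the possible complete orderings are safe sequences.


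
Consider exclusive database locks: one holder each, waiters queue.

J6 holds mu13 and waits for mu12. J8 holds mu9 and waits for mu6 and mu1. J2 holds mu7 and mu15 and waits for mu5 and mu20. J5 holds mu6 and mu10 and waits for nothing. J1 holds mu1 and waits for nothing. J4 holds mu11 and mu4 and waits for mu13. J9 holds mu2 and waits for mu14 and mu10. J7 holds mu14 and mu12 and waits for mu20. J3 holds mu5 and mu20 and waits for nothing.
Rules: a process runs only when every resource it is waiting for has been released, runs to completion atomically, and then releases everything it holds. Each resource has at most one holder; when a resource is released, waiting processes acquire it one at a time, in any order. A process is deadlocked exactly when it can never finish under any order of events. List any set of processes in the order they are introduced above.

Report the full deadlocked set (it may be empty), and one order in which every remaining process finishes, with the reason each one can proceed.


Nothing here is deadlocked.
Key observation: there is no circular wait here — follow any chain and it reaches a process that is free to run now.
One completion order for the rest: J3, J1, J5, J2, J8, J7, J6, J9, J4.
Check, step by step:
  run J3 (it waits on nothing); releases mu5 and mu20
  run J1 (it waits on nothing); releases mu1
  run J5 (it waits on nothing); releases mu6 and mu10
  J2: everything it awaited (mu5 and mu20) is free; runs, freeing mu7 and mu15
  J8: everything it awaited (mu6 and mu1) is free; runs, freeing mu9
  J7: everything it awaited (mu20) is free; runs, freeing mu14 and mu12
  J6: everything it awaited (mu12) is free; runs, freeing mu13
  J9: everything it awaited (mu14 and mu10) is free; runs, freeing mu2
  J4: everything it awaited (mu13) is free; runs, freeing mu11 and mu4


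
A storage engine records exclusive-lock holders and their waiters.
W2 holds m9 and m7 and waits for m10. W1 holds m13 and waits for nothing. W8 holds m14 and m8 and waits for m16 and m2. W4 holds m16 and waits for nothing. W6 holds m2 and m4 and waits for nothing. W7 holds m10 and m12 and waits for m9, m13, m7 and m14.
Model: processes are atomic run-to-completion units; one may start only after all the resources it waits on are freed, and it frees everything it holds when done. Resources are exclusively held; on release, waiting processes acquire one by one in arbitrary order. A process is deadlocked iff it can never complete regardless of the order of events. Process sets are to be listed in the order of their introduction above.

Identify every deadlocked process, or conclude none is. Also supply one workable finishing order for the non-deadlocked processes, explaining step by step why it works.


The deadlocked set is W2 and W7.
Key observation: W2 -> W7 -> W2 is a circular wait — nothing in it can go first; no other process is dragged down with it.
A valid finishing order for the others: W1, W6, W4, W8.
Check, step by step:
  W1 waits on nothing -> runs at once and releases m13
  W6 waits on nothing -> runs at once and releases m2 and m4
  W4 waits on nothing -> runs at once and releases m16
  run W8 (all its waits — m16 and m2 — are resolved); releases m14 and m8


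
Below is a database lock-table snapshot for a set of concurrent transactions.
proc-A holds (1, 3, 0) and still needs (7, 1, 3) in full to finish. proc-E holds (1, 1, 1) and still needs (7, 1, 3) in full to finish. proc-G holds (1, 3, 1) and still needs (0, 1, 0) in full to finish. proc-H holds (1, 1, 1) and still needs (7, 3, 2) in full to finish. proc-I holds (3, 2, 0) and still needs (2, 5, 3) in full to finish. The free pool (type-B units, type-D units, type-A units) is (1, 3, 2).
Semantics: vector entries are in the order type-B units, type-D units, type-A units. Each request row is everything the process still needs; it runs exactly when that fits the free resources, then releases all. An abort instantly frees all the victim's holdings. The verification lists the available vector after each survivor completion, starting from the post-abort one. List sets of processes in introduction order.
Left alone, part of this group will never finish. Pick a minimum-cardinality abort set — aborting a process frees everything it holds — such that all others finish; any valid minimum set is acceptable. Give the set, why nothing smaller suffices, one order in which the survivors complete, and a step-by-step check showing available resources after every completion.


Abort proc-A and proc-H.
Key observation: proc-E was stuck for good until proc-A and proc-H gave back (2, 4, 1); in the order shown it finishes at step 3.
Minimality, checking each single-abort alternative: proc-A alone leaves proc-E blocked (short on type-B units); proc-E alone leaves proc-A blocked (short on type-B units); proc-G alone leaves proc-A blocked (short on type-B units); proc-H alone leaves proc-A blocked (short on type-B units); proc-I alone leaves proc-A blocked (short on type-B units).
The survivors complete as proc-G, proc-I, proc-E. Check, step by step (starting from the post-abort pool):
  pool = (3, 7, 3)
  run proc-G (needs (0, 1, 0), free (3, 7, 3)); after release of (1, 3, 1) the pool is (4, 10, 4)
  run proc-I (needs (2, 5, 3), free (4, 10, 4)); after release of (3, 2, 0) the pool is (7, 12, 4)
  run proc-E (needs (7, 1, 3), free (7, 12, 4)); after release of (1, 1, 1) the pool is (8, 13, 5)


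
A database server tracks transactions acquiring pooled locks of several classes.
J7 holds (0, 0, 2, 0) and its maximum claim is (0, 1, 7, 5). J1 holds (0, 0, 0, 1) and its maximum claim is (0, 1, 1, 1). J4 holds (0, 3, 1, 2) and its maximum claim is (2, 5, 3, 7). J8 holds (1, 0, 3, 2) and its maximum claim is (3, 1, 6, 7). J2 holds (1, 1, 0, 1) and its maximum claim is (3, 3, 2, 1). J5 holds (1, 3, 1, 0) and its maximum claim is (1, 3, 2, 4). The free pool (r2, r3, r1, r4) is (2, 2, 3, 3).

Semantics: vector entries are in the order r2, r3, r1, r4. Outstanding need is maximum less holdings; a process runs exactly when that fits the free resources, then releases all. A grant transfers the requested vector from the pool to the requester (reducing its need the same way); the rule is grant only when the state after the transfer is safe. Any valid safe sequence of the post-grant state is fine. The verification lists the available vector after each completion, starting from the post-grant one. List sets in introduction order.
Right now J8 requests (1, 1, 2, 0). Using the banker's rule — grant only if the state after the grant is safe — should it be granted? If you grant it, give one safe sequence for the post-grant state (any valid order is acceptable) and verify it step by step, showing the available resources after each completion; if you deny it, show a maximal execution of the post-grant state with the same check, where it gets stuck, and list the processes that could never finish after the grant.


GRANT: granting preserves safety; a valid post-grant sequence is J1, J5, J2, J8, J4, J7.
Key observation: the transfer keeps a workable pool ((1, 1, 1, 3)); J1 starts the safe sequence.
Step-by-step check of the post-grant state:
  pool = (1, 1, 1, 3)
  run J1 (needs (0, 1, 1, 0), free (1, 1, 1, 3)); after release of (0, 0, 0, 1) the pool is (1, 1, 1, 4)
  run J5 (needs (0, 0, 1, 4), free (1, 1, 1, 4)); after release of (1, 3, 1, 0) the pool is (2, 4, 2, 4)
  run J2 (needs (2, 2, 2, 0), free (2, 4, 2, 4)); after release of (1, 1, 0, 1) the pool is (3, 5, 2, 5)
  run J8 (needs (1, 0, 1, 5), free (3, 5, 2, 5)); after release of (2, 1, 5, 2) the pool is (5, 6, 7, 7)
  run J4 (needs (2, 2, 2, 5), free (5, 6, 7, 7)); after release of (0, 3, 1, 2) the pool is (5, 9, 8, 9)
  run J7 (needs (0, 1, 5, 5), free (5, 9, 8, 9)); after release of (0, 0, 2, 0) the pool is (5, 9, 10, 9)


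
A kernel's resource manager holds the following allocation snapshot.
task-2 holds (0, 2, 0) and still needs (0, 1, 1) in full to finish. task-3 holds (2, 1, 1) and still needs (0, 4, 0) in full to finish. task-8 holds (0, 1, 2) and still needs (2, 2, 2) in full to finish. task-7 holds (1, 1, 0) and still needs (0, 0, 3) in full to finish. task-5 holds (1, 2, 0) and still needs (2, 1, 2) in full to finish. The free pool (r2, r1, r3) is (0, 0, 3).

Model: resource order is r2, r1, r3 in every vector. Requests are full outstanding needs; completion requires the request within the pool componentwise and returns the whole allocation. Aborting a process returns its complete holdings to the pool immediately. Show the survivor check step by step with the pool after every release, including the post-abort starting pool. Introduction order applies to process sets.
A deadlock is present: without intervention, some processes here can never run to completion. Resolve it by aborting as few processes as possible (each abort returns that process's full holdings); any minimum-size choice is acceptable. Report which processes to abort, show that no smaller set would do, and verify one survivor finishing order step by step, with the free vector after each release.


The answer: abort task-3.
Key observation: before aborting task-3, task-5 was permanently blocked — no order could ever run it; afterwards it completes at step 2.
Minimality: the empty abort set fails — the state is deadlocked as it stands.
One survivor order: task-7, task-5, task-2, task-8. Walking it through (post-abort pool first):
  pool = (2, 1, 4)
  run task-7 (needs (0, 0, 3), free (2, 1, 4)); after release of (1, 1, 0) the pool is (3, 2, 4)
  run task-5 (needs (2, 1, 2), free (3, 2, 4)); after release of (1, 2, 0) the pool is (4, 4, 4)
  run task-2 (needs (0, 1, 1), free (4, 4, 4)); after release of (0, 2, 0) the pool is (4, 6, 4)
  run task-8 (needs (2, 2, 2), free (4, 6, 4)); after release of (0, 1, 2) the pool is (4, 7, 6)


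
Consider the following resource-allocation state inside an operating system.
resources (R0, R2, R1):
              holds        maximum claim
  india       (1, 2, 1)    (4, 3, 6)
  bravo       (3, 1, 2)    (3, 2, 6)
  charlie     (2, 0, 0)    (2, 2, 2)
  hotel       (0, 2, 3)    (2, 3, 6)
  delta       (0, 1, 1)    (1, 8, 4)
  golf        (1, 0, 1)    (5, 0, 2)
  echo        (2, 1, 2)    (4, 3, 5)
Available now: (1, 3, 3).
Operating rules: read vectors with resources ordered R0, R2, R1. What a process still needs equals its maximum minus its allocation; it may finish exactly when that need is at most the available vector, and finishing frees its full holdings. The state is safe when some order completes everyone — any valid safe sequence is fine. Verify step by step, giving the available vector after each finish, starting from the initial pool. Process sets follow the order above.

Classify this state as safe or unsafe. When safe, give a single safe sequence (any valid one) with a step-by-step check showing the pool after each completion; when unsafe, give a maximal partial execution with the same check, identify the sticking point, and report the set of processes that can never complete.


SAFE. One safe sequence: charlie, hotel, india, echo, golf, bravo, delta.
Key observation: the first exact fit in this order is hotel — it needs (2, 1, 3) with (3, 3, 3) free, meeting a requested resource to the last unit.
Walking it through:
  pool = (1, 3, 3)
  run charlie (needs (0, 2, 2), free (1, 3, 3)); after release of (2, 0, 0) the pool is (3, 3, 3)
  run hotel (needs (2, 1, 3), free (3, 3, 3)); after release of (0, 2, 3) the pool is (3, 5, 6)
  run india (needs (3, 1, 5), free (3, 5, 6)); after release of (1, 2, 1) the pool is (4, 7, 7)
  run echo (needs (2, 2, 3), free (4, 7, 7)); after release of (2, 1, 2) the pool is (6, 8, 9)
  run golf (needs (4, 0, 1), free (6, 8, 9)); after release of (1, 0, 1) the pool is (7, 8, 10)
  run bravo (needs (0, 1, 4), free (7, 8, 10)); after release of (3, 1, 2) the pool is (10, 9, 12)
  run delta (needs (1, 7, 3), free (10, 9, 12)); after release of (0, 1, 1) the pool is (10, 10, 13)


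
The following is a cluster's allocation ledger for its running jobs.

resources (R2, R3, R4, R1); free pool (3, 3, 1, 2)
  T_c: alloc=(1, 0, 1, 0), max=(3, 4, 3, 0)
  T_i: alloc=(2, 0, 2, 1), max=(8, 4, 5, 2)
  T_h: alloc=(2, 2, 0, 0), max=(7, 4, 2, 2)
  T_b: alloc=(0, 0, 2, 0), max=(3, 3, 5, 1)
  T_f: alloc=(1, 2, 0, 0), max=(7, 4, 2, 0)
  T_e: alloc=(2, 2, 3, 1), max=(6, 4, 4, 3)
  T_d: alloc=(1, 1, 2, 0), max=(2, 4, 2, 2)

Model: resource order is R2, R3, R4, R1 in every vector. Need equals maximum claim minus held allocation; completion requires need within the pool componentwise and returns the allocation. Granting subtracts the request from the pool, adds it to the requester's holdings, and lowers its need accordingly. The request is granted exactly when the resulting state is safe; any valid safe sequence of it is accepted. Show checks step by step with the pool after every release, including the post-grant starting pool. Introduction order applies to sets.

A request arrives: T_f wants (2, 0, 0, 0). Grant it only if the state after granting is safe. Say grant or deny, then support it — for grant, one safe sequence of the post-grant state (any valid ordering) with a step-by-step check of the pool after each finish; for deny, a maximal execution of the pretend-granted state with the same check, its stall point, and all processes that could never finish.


DENY: after the grant no complete ordering would exist.
Key observation: T_d, T_c, T_b can finish, but then (3, 4, 6, 2) is all there is, and the blocked group's R2 demands exceed it.
After a pretend grant, a maximal execution: T_d, T_c, T_b — then nothing else fits. Walking it through:
  pool = (1, 3, 1, 2)
  run T_d (needs (1, 3, 0, 2), free (1, 3, 1, 2)); after release of (1, 1, 2, 0) the pool is (2, 4, 3, 2)
  run T_c (needs (2, 4, 2, 0), free (2, 4, 3, 2)); after release of (1, 0, 1, 0) the pool is (3, 4, 4, 2)
  run T_b (needs (3, 3, 3, 1), free (3, 4, 4, 2)); after release of (0, 0, 2, 0) the pool is (3, 4, 6, 2)
  blocked: T_i wants (6, 4, 3, 1), pool (3, 4, 6, 2) — not enough R2
  blocked: T_h wants (5, 2, 2, 2), pool (3, 4, 6, 2) — not enough R2
  blocked: T_f wants (4, 2, 2, 0), pool (3, 4, 6, 2) — not enough R2
  blocked: T_e wants (4, 2, 1, 2), pool (3, 4, 6, 2) — not enough R2
Had the request been granted, T_i, T_h, T_f and T_e could never finish.


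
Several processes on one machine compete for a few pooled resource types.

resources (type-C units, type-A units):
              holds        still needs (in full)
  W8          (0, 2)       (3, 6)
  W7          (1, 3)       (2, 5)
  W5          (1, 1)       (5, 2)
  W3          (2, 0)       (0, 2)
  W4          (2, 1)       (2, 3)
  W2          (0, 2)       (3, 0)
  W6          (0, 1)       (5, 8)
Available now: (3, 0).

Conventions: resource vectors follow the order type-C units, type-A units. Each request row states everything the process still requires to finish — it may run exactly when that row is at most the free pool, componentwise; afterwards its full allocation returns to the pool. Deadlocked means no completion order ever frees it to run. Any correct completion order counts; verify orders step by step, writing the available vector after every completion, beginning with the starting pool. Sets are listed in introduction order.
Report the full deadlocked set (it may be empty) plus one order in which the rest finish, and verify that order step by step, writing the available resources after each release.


Deadlocked set: W8, W7 and W6.
Key observation: after W2, W3, W5, W4 complete, (8, 4) is the best the pool ever gets, yet each leftover process wants more type-A units.
The rest can finish in the order W2, W3, W5, W4. Step-by-step check:
  pool = (3, 0)
  run W2 (needs (3, 0), free (3, 0)); after release of (0, 2) the pool is (3, 2)
  run W3 (needs (0, 2), free (3, 2)); after release of (2, 0) the pool is (5, 2)
  run W5 (needs (5, 2), free (5, 2)); after release of (1, 1) the pool is (6, 3)
  run W4 (needs (2, 3), free (6, 3)); after release of (2, 1) the pool is (8, 4)
The blocked processes can never fit:
  W8 still needs (3, 6) but only (8, 4) is free — short on type-A units
  W7 still needs (2, 5) but only (8, 4) is free — short on type-A units
  W6 still needs (5, 8) but only (8, 4) is free — short on type-A units


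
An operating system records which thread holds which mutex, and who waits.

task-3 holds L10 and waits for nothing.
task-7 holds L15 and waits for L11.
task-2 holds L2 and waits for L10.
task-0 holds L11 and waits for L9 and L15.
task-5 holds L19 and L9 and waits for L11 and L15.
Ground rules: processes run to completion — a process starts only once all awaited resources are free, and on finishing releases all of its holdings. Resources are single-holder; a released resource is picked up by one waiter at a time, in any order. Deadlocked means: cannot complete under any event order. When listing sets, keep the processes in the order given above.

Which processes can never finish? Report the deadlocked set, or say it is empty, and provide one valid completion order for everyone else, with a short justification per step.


Deadlocked: task-7, task-0 and task-5.
Key observation: nobody on the ring task-7 -> task-0 -> task-7 can start until another member finishes, which never happens; task-5 is caught in further circular waits.
A valid finishing order for the others: task-3, task-2.
Step-by-step check:
  run task-3 (it waits on nothing); releases L10
  run task-2 (all its waits — L10 — are resolved); releases L2


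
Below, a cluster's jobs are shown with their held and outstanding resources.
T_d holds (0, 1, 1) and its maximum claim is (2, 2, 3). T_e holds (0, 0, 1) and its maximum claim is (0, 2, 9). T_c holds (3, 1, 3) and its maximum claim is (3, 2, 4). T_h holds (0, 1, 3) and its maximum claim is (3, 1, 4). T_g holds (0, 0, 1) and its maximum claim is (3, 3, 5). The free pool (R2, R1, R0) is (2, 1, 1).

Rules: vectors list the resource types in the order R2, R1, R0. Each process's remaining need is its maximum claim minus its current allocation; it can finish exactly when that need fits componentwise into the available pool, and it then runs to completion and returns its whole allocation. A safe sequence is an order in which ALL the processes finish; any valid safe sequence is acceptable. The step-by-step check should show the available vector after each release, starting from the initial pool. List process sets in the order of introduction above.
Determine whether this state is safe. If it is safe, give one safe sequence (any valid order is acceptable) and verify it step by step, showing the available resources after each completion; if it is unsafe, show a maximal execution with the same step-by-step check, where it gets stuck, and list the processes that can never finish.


The state is SAFE; one workable sequence: T_c, T_h, T_g, T_e, T_d.
Key observation: reading the order forward, T_c is the first process whose need (0, 1, 1) meets the free pool (2, 1, 1) exactly on a resource it requests.
Verifying each step:
  pool = (2, 1, 1)
  run T_c (needs (0, 1, 1), free (2, 1, 1)); after release of (3, 1, 3) the pool is (5, 2, 4)
  run T_h (needs (3, 0, 1), free (5, 2, 4)); after release of (0, 1, 3) the pool is (5, 3, 7)
  run T_g (needs (3, 3, 4), free (5, 3, 7)); after release of (0, 0, 1) the pool is (5, 3, 8)
  run T_e (needs (0, 2, 8), free (5, 3, 8)); after release of (0, 0, 1) the pool is (5, 3, 9)
  run T_d (needs (2, 1, 2), free (5, 3, 9)); after release of (0, 1, 1) the pool is (5, 4, 10)


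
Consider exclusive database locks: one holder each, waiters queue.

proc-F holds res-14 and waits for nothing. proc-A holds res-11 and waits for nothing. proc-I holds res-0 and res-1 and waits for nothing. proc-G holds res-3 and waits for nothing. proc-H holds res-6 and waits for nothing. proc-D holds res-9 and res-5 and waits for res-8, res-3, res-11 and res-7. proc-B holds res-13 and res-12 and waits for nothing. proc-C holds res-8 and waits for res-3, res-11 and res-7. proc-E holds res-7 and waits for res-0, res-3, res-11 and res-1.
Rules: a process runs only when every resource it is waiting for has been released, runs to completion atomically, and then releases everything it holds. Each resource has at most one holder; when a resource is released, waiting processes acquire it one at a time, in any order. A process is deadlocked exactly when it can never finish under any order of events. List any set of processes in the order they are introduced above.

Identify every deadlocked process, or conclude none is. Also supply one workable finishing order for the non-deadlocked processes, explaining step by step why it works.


No process is deadlocked.
Key observation: all waits point, directly or indirectly, at processes that can finish, so nothing is permanently blocked.
A valid finishing order for the others: proc-H, proc-G, proc-A, proc-I, proc-E, proc-B, proc-C, proc-F, proc-D.
Check, step by step:
  proc-H: no waits; runs immediately, freeing res-6
  proc-G: no waits; runs immediately, freeing res-3
  proc-A: no waits; runs immediately, freeing res-11
  proc-I: no waits; runs immediately, freeing res-0 and res-1
  proc-E: everything it awaited (res-0, res-3, res-11 and res-1) is free; runs, freeing res-7
  proc-B: no waits; runs immediately, freeing res-13 and res-12
  proc-C: everything it awaited (res-3, res-11 and res-7) is free; runs, freeing res-8
  proc-F: no waits; runs immediately, freeing res-14
  proc-D: everything it awaited (res-8, res-3, res-11 and res-7) is free; runs, freeing res-9 and res-5


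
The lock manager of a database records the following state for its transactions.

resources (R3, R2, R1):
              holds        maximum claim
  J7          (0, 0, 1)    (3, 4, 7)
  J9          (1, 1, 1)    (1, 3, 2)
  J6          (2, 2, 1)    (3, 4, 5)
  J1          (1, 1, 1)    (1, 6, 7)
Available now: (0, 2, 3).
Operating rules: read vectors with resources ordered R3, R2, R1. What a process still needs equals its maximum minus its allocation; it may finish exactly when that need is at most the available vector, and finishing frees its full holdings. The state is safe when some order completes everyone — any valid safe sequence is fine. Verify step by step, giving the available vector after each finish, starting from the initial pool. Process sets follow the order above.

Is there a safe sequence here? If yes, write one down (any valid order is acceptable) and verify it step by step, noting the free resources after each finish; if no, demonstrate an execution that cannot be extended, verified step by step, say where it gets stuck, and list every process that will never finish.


UNSAFE.
Key observation: after J9, J6 complete, (3, 5, 5) is the best the pool ever gets, yet each leftover process wants more R1.
The run J9, J6 cannot be extended any further. Verifying each step:
  pool = (0, 2, 3)
  run J9 (needs (0, 2, 1), free (0, 2, 3)); after release of (1, 1, 1) the pool is (1, 3, 4)
  run J6 (needs (1, 2, 4), free (1, 3, 4)); after release of (2, 2, 1) the pool is (3, 5, 5)
  blocked: J7 wants (3, 4, 6), pool (3, 5, 5) — not enough R1
  blocked: J1 wants (0, 5, 6), pool (3, 5, 5) — not enough R1
Permanently blocked: J7 and J1.


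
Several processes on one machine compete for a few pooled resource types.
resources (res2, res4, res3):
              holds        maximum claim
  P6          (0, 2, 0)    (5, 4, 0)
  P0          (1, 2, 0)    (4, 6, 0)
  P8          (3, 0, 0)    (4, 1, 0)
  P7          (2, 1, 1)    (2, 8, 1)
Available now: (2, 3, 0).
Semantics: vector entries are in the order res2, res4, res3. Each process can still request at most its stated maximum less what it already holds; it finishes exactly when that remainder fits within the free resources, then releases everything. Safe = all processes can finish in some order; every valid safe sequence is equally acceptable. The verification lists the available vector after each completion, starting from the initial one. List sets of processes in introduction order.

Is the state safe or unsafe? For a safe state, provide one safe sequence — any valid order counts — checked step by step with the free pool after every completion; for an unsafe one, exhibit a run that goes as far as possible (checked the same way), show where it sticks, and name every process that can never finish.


The state is SAFE; one workable sequence: P8, P6, P0, P7.
Key observation: the first exact fit in this order is P6 — it needs (5, 2, 0) with (5, 3, 0) free, meeting a requested resource to the last unit.
Walking it through:
  pool = (2, 3, 0)
  P8 needs (1, 1, 0) <= (2, 3, 0) -> finishes; pool += (3, 0, 0) = (5, 3, 0)
  P6 needs (5, 2, 0) <= (5, 3, 0) -> finishes; pool += (0, 2, 0) = (5, 5, 0)
  P0 needs (3, 4, 0) <= (5, 5, 0) -> finishes; pool += (1, 2, 0) = (6, 7, 0)
  P7 needs (0, 7, 0) <= (6, 7, 0) -> finishes; pool += (2, 1, 1) = (8, 8, 1)


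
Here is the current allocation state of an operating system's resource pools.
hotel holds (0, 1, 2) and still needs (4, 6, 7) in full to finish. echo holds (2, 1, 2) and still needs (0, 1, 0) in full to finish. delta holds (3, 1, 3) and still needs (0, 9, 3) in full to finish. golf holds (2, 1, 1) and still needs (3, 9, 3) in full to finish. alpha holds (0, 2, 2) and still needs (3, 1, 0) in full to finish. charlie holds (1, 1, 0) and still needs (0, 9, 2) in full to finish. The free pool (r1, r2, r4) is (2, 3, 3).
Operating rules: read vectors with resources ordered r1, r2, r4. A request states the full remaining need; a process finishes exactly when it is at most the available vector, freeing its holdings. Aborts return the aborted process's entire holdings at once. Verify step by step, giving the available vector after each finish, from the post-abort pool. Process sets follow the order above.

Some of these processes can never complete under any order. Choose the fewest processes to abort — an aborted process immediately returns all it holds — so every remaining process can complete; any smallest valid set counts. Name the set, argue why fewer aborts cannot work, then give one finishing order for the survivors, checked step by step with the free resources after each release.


Abort delta and golf.
Key observation: charlie had no path to completion before; after the abort of delta and golf ((5, 2, 4) returned), step 4 is where it fits.
Minimality, checking each single-abort alternative: hotel alone leaves delta blocked (short on r2); echo alone leaves delta blocked (short on r2); delta alone leaves golf blocked (short on r2); golf alone leaves delta blocked (short on r2); alpha alone leaves delta blocked (short on r2); charlie alone leaves delta blocked (short on r2).
One survivor order: echo, alpha, hotel, charlie. Verifying each step (post-abort pool first):
  pool = (7, 5, 7)
  echo needs (0, 1, 0) <= (7, 5, 7) -> finishes; pool += (2, 1, 2) = (9, 6, 9)
  alpha needs (3, 1, 0) <= (9, 6, 9) -> finishes; pool += (0, 2, 2) = (9, 8, 11)
  hotel needs (4, 6, 7) <= (9, 8, 11) -> finishes; pool += (0, 1, 2) = (9, 9, 13)
  charlie needs (0, 9, 2) <= (9, 9, 13) -> finishes; pool += (1, 1, 0) = (10, 10, 13)


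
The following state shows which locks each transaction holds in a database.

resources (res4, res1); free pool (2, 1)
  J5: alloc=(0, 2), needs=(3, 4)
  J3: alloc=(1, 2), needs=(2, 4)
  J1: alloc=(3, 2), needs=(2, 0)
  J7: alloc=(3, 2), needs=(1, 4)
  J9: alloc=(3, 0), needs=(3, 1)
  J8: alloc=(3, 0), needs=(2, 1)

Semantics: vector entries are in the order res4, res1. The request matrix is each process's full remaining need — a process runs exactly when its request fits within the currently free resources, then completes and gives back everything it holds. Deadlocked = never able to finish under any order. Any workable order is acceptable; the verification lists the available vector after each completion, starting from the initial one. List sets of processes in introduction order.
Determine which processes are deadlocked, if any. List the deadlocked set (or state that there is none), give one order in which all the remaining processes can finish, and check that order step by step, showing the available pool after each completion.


Deadlocked set: J5, J3 and J7.
Key observation: no order helps: past J8, J1, J9, the free pool tops out at (11, 3), below what each blocked process needs in res1.
The rest can finish in the order J8, J1, J9. Step-by-step check:
  pool = (2, 1)
  run J8 (needs (2, 1), free (2, 1)); after release of (3, 0) the pool is (5, 1)
  run J1 (needs (2, 0), free (5, 1)); after release of (3, 2) the pool is (8, 3)
  run J9 (needs (3, 1), free (8, 3)); after release of (3, 0) the pool is (11, 3)
The stuck group stays short no matter what:
  J5 still needs (3, 4) but only (11, 3) is free — short on res1
  J3 still needs (2, 4) but only (11, 3) is free — short on res1
  J7 still needs (1, 4) but only (11, 3) is free — short on res1


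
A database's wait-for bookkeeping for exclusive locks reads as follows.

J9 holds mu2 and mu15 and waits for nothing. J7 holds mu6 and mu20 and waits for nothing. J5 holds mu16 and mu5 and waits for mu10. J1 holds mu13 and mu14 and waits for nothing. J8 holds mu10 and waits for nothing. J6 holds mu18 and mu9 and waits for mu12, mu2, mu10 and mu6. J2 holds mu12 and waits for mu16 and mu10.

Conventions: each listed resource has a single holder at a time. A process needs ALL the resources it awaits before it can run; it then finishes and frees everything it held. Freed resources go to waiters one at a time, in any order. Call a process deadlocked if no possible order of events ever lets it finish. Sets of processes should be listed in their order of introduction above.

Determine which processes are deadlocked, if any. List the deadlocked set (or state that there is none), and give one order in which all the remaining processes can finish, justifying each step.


Nothing here is deadlocked.
Key observation: the wait graph is acyclic; completion cascades from the unblocked processes through everyone else.
The rest can finish in the order J8, J7, J5, J2, J9, J6, J1.
Walking it through:
  run J8 (it waits on nothing); releases mu10
  run J7 (it waits on nothing); releases mu6 and mu20
  J5: everything it awaited (mu10) is free; runs, freeing mu16 and mu5
  J2: everything it awaited (mu16 and mu10) is free; runs, freeing mu12
  run J9 (it waits on nothing); releases mu2 and mu15
  J6: everything it awaited (mu12, mu2, mu10 and mu6) is free; runs, freeing mu18 and mu9
  run J1 (it waits on nothing); releases mu13 and mu14
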